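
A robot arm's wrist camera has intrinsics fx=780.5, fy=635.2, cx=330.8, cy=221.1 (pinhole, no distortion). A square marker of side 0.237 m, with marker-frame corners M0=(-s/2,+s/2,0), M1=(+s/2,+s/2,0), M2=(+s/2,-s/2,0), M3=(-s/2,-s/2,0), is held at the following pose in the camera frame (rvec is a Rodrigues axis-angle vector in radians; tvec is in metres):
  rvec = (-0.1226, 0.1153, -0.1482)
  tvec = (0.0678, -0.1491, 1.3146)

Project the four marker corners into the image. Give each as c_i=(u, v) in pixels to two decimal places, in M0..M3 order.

Intrinsics K: fx=780.5, fy=635.2, cx=330.8, cy=221.1
Marker side s = 0.237 m; corners in marker frame (Z=0):
  M0 = (-0.1185, +0.1185, 0)
  M1 = (+0.1185, +0.1185, 0)
  M2 = (+0.1185, -0.1185, 0)
  M3 = (-0.1185, -0.1185, 0)
rvec = (-0.1226, 0.1153, -0.1482), |rvec| = θ = 0.22425 rad = 12.849°
Rodrigues: sinθ=0.22238, 1−cosθ=0.02504; R = I + sinθ·[k]× + (1−cosθ)·[k]×²:
    [+0.98245 +0.13992 +0.12338]
    [-0.15400 +0.98158 +0.11307]
    [-0.10529 -0.13008 +0.98590]
t = (0.0678, -0.1491, 1.3146) m
M0: Pc = R·M0+t = (-0.03204, -0.01453, +1.31166); u = 780.5·(-0.03204)/1.31166 + 330.8 = 311.7354, v = 635.2·(-0.01453)/1.31166 + 221.1 = 214.0617
M1: Pc = R·M1+t = (+0.20080, -0.05103, +1.28671); u = 780.5·(+0.20080)/1.28671 + 330.8 = 452.6029, v = 635.2·(-0.05103)/1.28671 + 221.1 = 195.9076
M2: Pc = R·M2+t = (+0.16764, -0.28367, +1.31754); u = 780.5·(+0.16764)/1.31754 + 330.8 = 430.1081, v = 635.2·(-0.28367)/1.31754 + 221.1 = 84.3413
M3: Pc = R·M3+t = (-0.06520, -0.24717, +1.34249); u = 780.5·(-0.06520)/1.34249 + 330.8 = 292.8936, v = 635.2·(-0.24717)/1.34249 + 221.1 = 104.1523

c0=(311.74, 214.06) c1=(452.60, 195.91) c2=(430.11, 84.34) c3=(292.89, 104.15)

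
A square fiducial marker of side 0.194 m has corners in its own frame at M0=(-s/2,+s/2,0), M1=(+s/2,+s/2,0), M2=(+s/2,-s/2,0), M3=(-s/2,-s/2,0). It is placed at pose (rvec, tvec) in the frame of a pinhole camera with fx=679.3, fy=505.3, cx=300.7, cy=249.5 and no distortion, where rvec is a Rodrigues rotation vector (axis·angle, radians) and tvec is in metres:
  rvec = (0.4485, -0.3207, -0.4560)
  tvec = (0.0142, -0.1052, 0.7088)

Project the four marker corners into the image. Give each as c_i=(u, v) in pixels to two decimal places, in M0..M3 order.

Intrinsics K: fx=679.3, fy=505.3, cx=300.7, cy=249.5
Marker side s = 0.194 m; corners in marker frame (Z=0):
  M0 = (-0.0970, +0.0970, 0)
  M1 = (+0.0970, +0.0970, 0)
  M2 = (+0.0970, -0.0970, 0)
  M3 = (-0.0970, -0.0970, 0)
rvec = (0.4485, -0.3207, -0.4560), |rvec| = θ = 0.71550 rad = 40.995°
Rodrigues: sinθ=0.65599, 1−cosθ=0.24523; R = I + sinθ·[k]× + (1−cosθ)·[k]×²:
    [+0.85112 +0.34918 -0.39200]
    [-0.48698 +0.80403 -0.34115]
    [+0.19606 +0.48125 +0.85437]
t = (0.0142, -0.1052, 0.7088) m
M0: Pc = R·M0+t = (-0.03449, +0.02003, +0.73646); u = 679.3·(-0.03449)/0.73646 + 300.7 = 268.8880, v = 505.3·(+0.02003)/0.73646 + 249.5 = 263.2416
M1: Pc = R·M1+t = (+0.13063, -0.07445, +0.77450); u = 679.3·(+0.13063)/0.77450 + 300.7 = 415.2726, v = 505.3·(-0.07445)/0.77450 + 249.5 = 200.9302
M2: Pc = R·M2+t = (+0.06289, -0.23043, +0.68114); u = 679.3·(+0.06289)/0.68114 + 300.7 = 363.4195, v = 505.3·(-0.23043)/0.68114 + 249.5 = 78.5572
M3: Pc = R·M3+t = (-0.10223, -0.13595, +0.64310); u = 679.3·(-0.10223)/0.64310 + 300.7 = 192.7165, v = 505.3·(-0.13595)/0.64310 + 249.5 = 142.6772

c0=(268.89, 263.24) c1=(415.27, 200.93) c2=(363.42, 78.56) c3=(192.72, 142.68)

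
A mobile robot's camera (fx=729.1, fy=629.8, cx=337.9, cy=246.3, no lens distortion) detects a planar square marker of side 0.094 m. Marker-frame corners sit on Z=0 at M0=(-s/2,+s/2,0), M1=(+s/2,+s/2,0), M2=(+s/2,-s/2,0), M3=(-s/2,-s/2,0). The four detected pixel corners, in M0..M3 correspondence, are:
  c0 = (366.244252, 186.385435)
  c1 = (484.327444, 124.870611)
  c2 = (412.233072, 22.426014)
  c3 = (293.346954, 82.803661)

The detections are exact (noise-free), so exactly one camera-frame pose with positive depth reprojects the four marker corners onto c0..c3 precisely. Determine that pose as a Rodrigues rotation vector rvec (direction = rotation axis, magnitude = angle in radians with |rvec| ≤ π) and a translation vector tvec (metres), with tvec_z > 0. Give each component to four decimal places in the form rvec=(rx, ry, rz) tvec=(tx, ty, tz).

rvec=(-0.0157, -0.0563, -0.5461) tvec=(0.0347, -0.1110, 0.4911)

Intrinsics K: fx=729.1, fy=629.8, cx=337.9, cy=246.3
Marker side s = 0.094 m; corners in marker frame (Z=0):
  M0 = (-0.0470, +0.0470, 0)
  M1 = (+0.0470, +0.0470, 0)
  M2 = (+0.0470, -0.0470, 0)
  M3 = (-0.0470, -0.0470, 0)
Detected image corners:
  c0 = (366.244252, 186.385435) px
  c1 = (484.327444, 124.870611) px
  c2 = (412.233072, 22.426014) px
  c3 = (293.346954, 82.803661) px
Planar DLT: solve 8×8 A·h = b for H (H[2,2]=1):
  H  [+1306.20269 +771.27625 +389.36550]
  H  [-636.12578 +1095.86962 +103.95350]
  H  [+0.11754 +0.00017 +1.00000]
B = K⁻¹H; ‖b₁‖=2.036254, ‖b₂‖=2.036254; λ = 2/(‖b₁‖+‖b₂‖) = 0.491098, sign → tz>0 ⇒ λ=+0.491098
r₁ = λ·B[:,0] = (+0.85306,-0.51860,+0.05772); r₂ = λ·B[:,1] = (+0.51947,+0.85449,+0.00009)
r₃ = r₁×r₂ = (-0.04937,+0.02991,+0.99833); SVD([r₁ r₂ r₃]) → R = UVᵀ:
  R  [+0.85306 +0.51947 -0.04937]
  R  [-0.51860 +0.85449 +0.02991]
  R  [+0.05772 +0.00009 +0.99833]
t = (+0.03467, -0.11100, +0.49110) m
tr R = 2.705886; θ = arccos((tr R − 1)/2) = 0.549198 rad = 31.467°
axis k = ((R−Rᵀ)₃₂, (R−Rᵀ)₁₃, (R−Rᵀ)₂₁) / (2 sinθ) = (-0.028570, -0.102578, -0.994315)
rvec = θ·k = (-0.015691, -0.056336, -0.546076)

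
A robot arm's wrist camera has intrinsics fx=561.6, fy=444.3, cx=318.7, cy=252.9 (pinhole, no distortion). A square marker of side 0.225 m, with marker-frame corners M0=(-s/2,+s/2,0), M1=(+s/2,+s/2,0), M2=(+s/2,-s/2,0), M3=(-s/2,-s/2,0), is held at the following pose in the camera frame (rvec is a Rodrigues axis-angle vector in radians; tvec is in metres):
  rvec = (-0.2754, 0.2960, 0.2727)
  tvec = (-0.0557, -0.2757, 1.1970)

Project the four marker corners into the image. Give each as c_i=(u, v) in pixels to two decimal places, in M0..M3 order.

Intrinsics K: fx=561.6, fy=444.3, cx=318.7, cy=252.9
Marker side s = 0.225 m; corners in marker frame (Z=0):
  M0 = (-0.1125, +0.1125, 0)
  M1 = (+0.1125, +0.1125, 0)
  M2 = (+0.1125, -0.1125, 0)
  M3 = (-0.1125, -0.1125, 0)
rvec = (-0.2754, 0.2960, 0.2727), |rvec| = θ = 0.48767 rad = 27.942°
Rodrigues: sinθ=0.46857, 1−cosθ=0.11658; R = I + sinθ·[k]× + (1−cosθ)·[k]×²:
    [+0.92060 -0.30198 +0.24759]
    [+0.22206 +0.92637 +0.30418]
    [-0.32122 -0.22505 +0.91988]
t = (-0.0557, -0.2757, 1.1970) m
M0: Pc = R·M0+t = (-0.19324, -0.19647, +1.20782); u = 561.6·(-0.19324)/1.20782 + 318.7 = 228.8491, v = 444.3·(-0.19647)/1.20782 + 252.9 = 180.6297
M1: Pc = R·M1+t = (+0.01390, -0.14650, +1.13555); u = 561.6·(+0.01390)/1.13555 + 318.7 = 325.5721, v = 444.3·(-0.14650)/1.13555 + 252.9 = 195.5790
M2: Pc = R·M2+t = (+0.08184, -0.35493, +1.18618); u = 561.6·(+0.08184)/1.18618 + 318.7 = 357.4474, v = 444.3·(-0.35493)/1.18618 + 252.9 = 119.9543
M3: Pc = R·M3+t = (-0.12530, -0.40490, +1.25845); u = 561.6·(-0.12530)/1.25845 + 318.7 = 262.7855, v = 444.3·(-0.40490)/1.25845 + 252.9 = 109.9497

c0=(228.85, 180.63) c1=(325.57, 195.58) c2=(357.45, 119.95) c3=(262.79, 109.95)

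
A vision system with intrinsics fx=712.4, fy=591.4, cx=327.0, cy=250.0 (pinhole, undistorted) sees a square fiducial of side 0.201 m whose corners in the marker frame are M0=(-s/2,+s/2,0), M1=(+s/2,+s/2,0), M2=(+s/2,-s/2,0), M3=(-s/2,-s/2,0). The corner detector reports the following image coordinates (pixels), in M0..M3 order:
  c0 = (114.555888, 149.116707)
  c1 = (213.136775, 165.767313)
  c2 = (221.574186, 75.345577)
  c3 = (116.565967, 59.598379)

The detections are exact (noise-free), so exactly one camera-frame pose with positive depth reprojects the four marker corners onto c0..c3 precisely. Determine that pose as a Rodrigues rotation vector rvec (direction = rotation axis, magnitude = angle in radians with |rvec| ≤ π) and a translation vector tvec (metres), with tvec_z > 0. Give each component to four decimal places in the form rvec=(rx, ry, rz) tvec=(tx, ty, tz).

Intrinsics K: fx=712.4, fy=591.4, cx=327.0, cy=250.0
Marker side s = 0.201 m; corners in marker frame (Z=0):
  M0 = (-0.1005, +0.1005, 0)
  M1 = (+0.1005, +0.1005, 0)
  M2 = (+0.1005, -0.1005, 0)
  M3 = (-0.1005, -0.1005, 0)
Detected image corners:
  c0 = (114.555888, 149.116707) px
  c1 = (213.136775, 165.767313) px
  c2 = (221.574186, 75.345577) px
  c3 = (116.565967, 59.598379) px
Planar DLT: solve 8×8 A·h = b for H (H[2,2]=1):
  H  [+488.37657 +25.56888 +165.83731]
  H  [+68.79261 +482.30538 +113.76678]
  H  [-0.10554 +0.30871 +1.00000]
B = K⁻¹H; ‖b₁‖=0.758793, ‖b₂‖=0.758793; λ = 2/(‖b₁‖+‖b₂‖) = 1.317882, sign → tz>0 ⇒ λ=+1.317882
r₁ = λ·B[:,0] = (+0.96730,+0.21209,-0.13909); r₂ = λ·B[:,1] = (-0.13945,+0.90279,+0.40685)
r₃ = r₁×r₂ = (+0.21186,-0.37415,+0.90284); SVD([r₁ r₂ r₃]) → R = UVᵀ:
  R  [+0.96730 -0.13945 +0.21186]
  R  [+0.21209 +0.90279 -0.37415]
  R  [-0.13909 +0.40685 +0.90284]
t = (-0.29814, -0.30358, +1.31788) m
tr R = 2.772934; θ = arccos((tr R − 1)/2) = 0.481142 rad = 27.567°
axis k = ((R−Rᵀ)₃₂, (R−Rᵀ)₁₃, (R−Rᵀ)₂₁) / (2 sinθ) = (+0.843791, +0.379163, +0.379806)
rvec = θ·k = (+0.405983, +0.182431, +0.182741)

rvec=(0.4060, 0.1824, 0.1827) tvec=(-0.2981, -0.3036, 1.3179)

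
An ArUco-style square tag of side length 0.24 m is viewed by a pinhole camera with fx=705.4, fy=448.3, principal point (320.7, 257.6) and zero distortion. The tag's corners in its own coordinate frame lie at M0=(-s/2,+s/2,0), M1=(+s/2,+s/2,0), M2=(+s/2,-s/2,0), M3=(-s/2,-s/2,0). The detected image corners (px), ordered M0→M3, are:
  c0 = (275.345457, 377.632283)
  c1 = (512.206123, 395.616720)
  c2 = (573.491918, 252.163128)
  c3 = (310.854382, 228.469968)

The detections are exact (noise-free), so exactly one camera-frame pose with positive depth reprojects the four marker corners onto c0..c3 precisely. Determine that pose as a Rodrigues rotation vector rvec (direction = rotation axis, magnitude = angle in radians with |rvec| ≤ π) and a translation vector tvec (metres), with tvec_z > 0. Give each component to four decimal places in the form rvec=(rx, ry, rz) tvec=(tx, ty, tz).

Intrinsics K: fx=705.4, fy=448.3, cx=320.7, cy=257.6
Marker side s = 0.24 m; corners in marker frame (Z=0):
  M0 = (-0.1200, +0.1200, 0)
  M1 = (+0.1200, +0.1200, 0)
  M2 = (+0.1200, -0.1200, 0)
  M3 = (-0.1200, -0.1200, 0)
Detected image corners:
  c0 = (275.345457, 377.632283) px
  c1 = (512.206123, 395.616720) px
  c2 = (573.491918, 252.163128) px
  c3 = (310.854382, 228.469968) px
Planar DLT: solve 8×8 A·h = b for H (H[2,2]=1):
  H  [+1078.94067 -14.55622 +418.14777]
  H  [+117.09668 +750.27226 +317.53670]
  H  [+0.09860 +0.44915 +1.00000]
B = K⁻¹H; ‖b₁‖=1.501979, ‖b₂‖=1.501979; λ = 2/(‖b₁‖+‖b₂‖) = 0.665788, sign → tz>0 ⇒ λ=+0.665788
r₁ = λ·B[:,0] = (+0.98851,+0.13618,+0.06565); r₂ = λ·B[:,1] = (-0.14969,+0.94243,+0.29904)
r₃ = r₁×r₂ = (-0.02115,-0.30543,+0.95198); SVD([r₁ r₂ r₃]) → R = UVᵀ:
  R  [+0.98851 -0.14969 -0.02115]
  R  [+0.13618 +0.94243 -0.30543]
  R  [+0.06565 +0.29904 +0.95198]
t = (+0.09198, +0.08901, +0.66579) m
tr R = 2.882911; θ = arccos((tr R − 1)/2) = 0.343874 rad = 19.703°
axis k = ((R−Rᵀ)₃₂, (R−Rᵀ)₁₃, (R−Rᵀ)₂₁) / (2 sinθ) = (+0.896479, -0.128723, +0.423975)
rvec = θ·k = (+0.308276, -0.044265, +0.145794)

rvec=(0.3083, -0.0443, 0.1458) tvec=(0.0920, 0.0890, 0.6658)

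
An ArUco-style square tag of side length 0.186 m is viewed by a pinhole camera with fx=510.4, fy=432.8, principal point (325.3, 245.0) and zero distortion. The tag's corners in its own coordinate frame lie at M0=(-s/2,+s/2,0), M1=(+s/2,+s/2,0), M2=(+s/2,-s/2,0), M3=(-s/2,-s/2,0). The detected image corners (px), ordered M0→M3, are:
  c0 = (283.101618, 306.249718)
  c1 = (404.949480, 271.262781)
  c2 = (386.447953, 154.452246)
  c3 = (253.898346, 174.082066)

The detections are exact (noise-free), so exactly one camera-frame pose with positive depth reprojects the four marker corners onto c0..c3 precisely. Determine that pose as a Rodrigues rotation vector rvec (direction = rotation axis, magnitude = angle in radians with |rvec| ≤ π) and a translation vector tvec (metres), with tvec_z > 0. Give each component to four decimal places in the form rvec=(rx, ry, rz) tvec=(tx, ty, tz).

Intrinsics K: fx=510.4, fy=432.8, cx=325.3, cy=245.0
Marker side s = 0.186 m; corners in marker frame (Z=0):
  M0 = (-0.0930, +0.0930, 0)
  M1 = (+0.0930, +0.0930, 0)
  M2 = (+0.0930, -0.0930, 0)
  M3 = (-0.0930, -0.0930, 0)
Detected image corners:
  c0 = (283.101618, 306.249718) px
  c1 = (404.949480, 271.262781) px
  c2 = (386.447953, 154.452246) px
  c3 = (253.898346, 174.082066) px
Planar DLT: solve 8×8 A·h = b for H (H[2,2]=1):
  H  [+926.22864 +230.89269 +336.78029]
  H  [+17.85332 +737.83712 +227.40525]
  H  [+0.73233 +0.31501 +1.00000]
B = K⁻¹H; ‖b₁‖=1.578822, ‖b₂‖=1.578822; λ = 2/(‖b₁‖+‖b₂‖) = 0.633384, sign → tz>0 ⇒ λ=+0.633384
r₁ = λ·B[:,0] = (+0.85378,-0.23645,+0.46385); r₂ = λ·B[:,1] = (+0.15937,+0.96685,+0.19952)
r₃ = r₁×r₂ = (-0.49565,-0.09642,+0.86316); SVD([r₁ r₂ r₃]) → R = UVᵀ:
  R  [+0.85378 +0.15937 -0.49565]
  R  [-0.23645 +0.96685 -0.09642]
  R  [+0.46385 +0.19952 +0.86316]
t = (+0.01425, -0.02575, +0.63338) m
tr R = 2.683782; θ = arccos((tr R − 1)/2) = 0.570019 rad = 32.660°
axis k = ((R−Rᵀ)₃₂, (R−Rᵀ)₁₃, (R−Rᵀ)₂₁) / (2 sinθ) = (+0.274201, -0.889000, -0.366733)
rvec = θ·k = (+0.156300, -0.506747, -0.209045)

rvec=(0.1563, -0.5067, -0.2090) tvec=(0.0142, -0.0257, 0.6334)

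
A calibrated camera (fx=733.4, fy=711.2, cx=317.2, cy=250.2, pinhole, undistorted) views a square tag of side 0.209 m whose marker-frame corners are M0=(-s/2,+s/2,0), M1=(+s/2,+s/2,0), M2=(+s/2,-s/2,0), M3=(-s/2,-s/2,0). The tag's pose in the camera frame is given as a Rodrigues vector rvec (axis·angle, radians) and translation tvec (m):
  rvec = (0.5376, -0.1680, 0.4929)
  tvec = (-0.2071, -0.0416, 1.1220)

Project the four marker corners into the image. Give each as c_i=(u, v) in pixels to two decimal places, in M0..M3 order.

c0=(92.37, 246.49) c1=(214.70, 296.92) c2=(274.17, 200.45) c3=(144.17, 140.10)

Intrinsics K: fx=733.4, fy=711.2, cx=317.2, cy=250.2
Marker side s = 0.209 m; corners in marker frame (Z=0):
  M0 = (-0.1045, +0.1045, 0)
  M1 = (+0.1045, +0.1045, 0)
  M2 = (+0.1045, -0.1045, 0)
  M3 = (-0.1045, -0.1045, 0)
rvec = (0.5376, -0.1680, 0.4929), |rvec| = θ = 0.74846 rad = 42.883°
Rodrigues: sinθ=0.68051, 1−cosθ=0.26726; R = I + sinθ·[k]× + (1−cosθ)·[k]×²:
    [+0.87063 -0.49124 -0.02633]
    [+0.40506 +0.74621 -0.52830]
    [+0.27917 +0.44929 +0.84865]
t = (-0.2071, -0.0416, 1.1220) m
M0: Pc = R·M0+t = (-0.34942, -0.00595, +1.13978); u = 733.4·(-0.34942)/1.13978 + 317.2 = 92.3657, v = 711.2·(-0.00595)/1.13978 + 250.2 = 246.4869
M1: Pc = R·M1+t = (-0.16745, +0.07871, +1.19812); u = 733.4·(-0.16745)/1.19812 + 317.2 = 214.6972, v = 711.2·(+0.07871)/1.19812 + 250.2 = 296.9204
M2: Pc = R·M2+t = (-0.06478, -0.07725, +1.10422); u = 733.4·(-0.06478)/1.10422 + 317.2 = 274.1713, v = 711.2·(-0.07725)/1.10422 + 250.2 = 200.4458
M3: Pc = R·M3+t = (-0.24675, -0.16191, +1.04588); u = 733.4·(-0.24675)/1.04588 + 317.2 = 144.1745, v = 711.2·(-0.16191)/1.04588 + 250.2 = 140.1022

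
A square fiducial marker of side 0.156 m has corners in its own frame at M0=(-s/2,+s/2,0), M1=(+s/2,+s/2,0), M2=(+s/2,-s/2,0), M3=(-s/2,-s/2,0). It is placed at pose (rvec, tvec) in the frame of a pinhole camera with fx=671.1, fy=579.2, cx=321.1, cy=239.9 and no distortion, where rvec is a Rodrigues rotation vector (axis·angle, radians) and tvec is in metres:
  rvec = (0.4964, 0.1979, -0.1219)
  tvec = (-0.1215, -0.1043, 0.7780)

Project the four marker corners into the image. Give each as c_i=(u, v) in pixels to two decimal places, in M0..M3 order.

Intrinsics K: fx=671.1, fy=579.2, cx=321.1, cy=239.9
Marker side s = 0.156 m; corners in marker frame (Z=0):
  M0 = (-0.0780, +0.0780, 0)
  M1 = (+0.0780, +0.0780, 0)
  M2 = (+0.0780, -0.0780, 0)
  M3 = (-0.0780, -0.0780, 0)
rvec = (0.4964, 0.1979, -0.1219), |rvec| = θ = 0.54812 rad = 31.405°
Rodrigues: sinθ=0.52108, 1−cosθ=0.14650; R = I + sinθ·[k]× + (1−cosθ)·[k]×²:
    [+0.97366 +0.16379 +0.15863]
    [-0.06799 +0.87260 -0.48368]
    [-0.21764 +0.46015 +0.86075]
t = (-0.1215, -0.1043, 0.7780) m
M0: Pc = R·M0+t = (-0.18467, -0.03093, +0.83087); u = 671.1·(-0.18467)/0.83087 + 321.1 = 171.9405, v = 579.2·(-0.03093)/0.83087 + 239.9 = 218.3357
M1: Pc = R·M1+t = (-0.03278, -0.04154, +0.79692); u = 671.1·(-0.03278)/0.79692 + 321.1 = 293.4959, v = 579.2·(-0.04154)/0.79692 + 239.9 = 209.7087
M2: Pc = R·M2+t = (-0.05833, -0.17767, +0.72513); u = 671.1·(-0.05833)/0.72513 + 321.1 = 267.1162, v = 579.2·(-0.17767)/0.72513 + 239.9 = 97.9892
M3: Pc = R·M3+t = (-0.21022, -0.16706, +0.75908); u = 671.1·(-0.21022)/0.75908 + 321.1 = 135.2456, v = 579.2·(-0.16706)/0.75908 + 239.9 = 112.4291

c0=(171.94, 218.34) c1=(293.50, 209.71) c2=(267.12, 97.99) c3=(135.25, 112.43)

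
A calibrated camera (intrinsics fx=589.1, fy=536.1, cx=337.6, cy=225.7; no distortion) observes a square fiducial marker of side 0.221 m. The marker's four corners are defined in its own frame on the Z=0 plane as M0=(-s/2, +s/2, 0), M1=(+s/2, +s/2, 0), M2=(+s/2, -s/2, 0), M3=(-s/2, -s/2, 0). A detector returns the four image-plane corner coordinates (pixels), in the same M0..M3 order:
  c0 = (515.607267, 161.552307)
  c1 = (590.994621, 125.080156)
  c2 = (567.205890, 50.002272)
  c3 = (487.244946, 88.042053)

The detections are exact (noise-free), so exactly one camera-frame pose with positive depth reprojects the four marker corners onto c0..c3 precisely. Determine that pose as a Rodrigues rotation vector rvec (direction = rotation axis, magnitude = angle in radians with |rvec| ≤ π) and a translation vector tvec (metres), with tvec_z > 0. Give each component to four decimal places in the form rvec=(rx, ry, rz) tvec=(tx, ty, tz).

rvec=(0.3617, -0.1386, -0.4718) tvec=(0.5013, -0.3214, 1.4535)

Intrinsics K: fx=589.1, fy=536.1, cx=337.6, cy=225.7
Marker side s = 0.221 m; corners in marker frame (Z=0):
  M0 = (-0.1105, +0.1105, 0)
  M1 = (+0.1105, +0.1105, 0)
  M2 = (+0.1105, -0.1105, 0)
  M3 = (-0.1105, -0.1105, 0)
Detected image corners:
  c0 = (515.607267, 161.552307) px
  c1 = (590.994621, 125.080156) px
  c2 = (567.205890, 50.002272) px
  c3 = (487.244946, 88.042053) px
Planar DLT: solve 8×8 A·h = b for H (H[2,2]=1):
  H  [+368.80691 +255.97634 +540.77130]
  H  [-165.01392 +363.30884 +107.15069]
  H  [+0.03264 +0.25548 +1.00000]
B = K⁻¹H; ‖b₁‖=0.687988, ‖b₂‖=0.687988; λ = 2/(‖b₁‖+‖b₂‖) = 1.453513, sign → tz>0 ⇒ λ=+1.453513
r₁ = λ·B[:,0] = (+0.88279,-0.46737,+0.04744); r₂ = λ·B[:,1] = (+0.41878,+0.82869,+0.37134)
r₃ = r₁×r₂ = (-0.21286,-0.30795,+0.92728); SVD([r₁ r₂ r₃]) → R = UVᵀ:
  R  [+0.88279 +0.41878 -0.21286]
  R  [-0.46737 +0.82869 -0.30795]
  R  [+0.04744 +0.37134 +0.92728]
t = (+0.50129, -0.32142, +1.45351) m
tr R = 2.638767; θ = arccos((tr R − 1)/2) = 0.610461 rad = 34.977°
axis k = ((R−Rᵀ)₃₂, (R−Rᵀ)₁₃, (R−Rᵀ)₂₁) / (2 sinθ) = (+0.592493, -0.227042, -0.772919)
rvec = θ·k = (+0.361694, -0.138600, -0.471837)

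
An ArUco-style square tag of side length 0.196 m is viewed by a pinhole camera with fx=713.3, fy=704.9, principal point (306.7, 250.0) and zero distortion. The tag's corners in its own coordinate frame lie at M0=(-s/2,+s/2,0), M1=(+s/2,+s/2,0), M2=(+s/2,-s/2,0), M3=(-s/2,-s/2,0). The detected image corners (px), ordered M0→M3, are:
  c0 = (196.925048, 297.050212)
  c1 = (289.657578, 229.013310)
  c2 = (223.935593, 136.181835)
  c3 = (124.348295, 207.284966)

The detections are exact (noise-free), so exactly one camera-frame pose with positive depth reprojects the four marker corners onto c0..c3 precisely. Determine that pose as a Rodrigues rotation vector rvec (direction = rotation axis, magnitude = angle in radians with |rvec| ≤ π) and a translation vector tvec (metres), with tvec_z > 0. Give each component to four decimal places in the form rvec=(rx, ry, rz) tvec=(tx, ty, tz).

Intrinsics K: fx=713.3, fy=704.9, cx=306.7, cy=250.0
Marker side s = 0.196 m; corners in marker frame (Z=0):
  M0 = (-0.0980, +0.0980, 0)
  M1 = (+0.0980, +0.0980, 0)
  M2 = (+0.0980, -0.0980, 0)
  M3 = (-0.0980, -0.0980, 0)
Detected image corners:
  c0 = (196.925048, 297.050212) px
  c1 = (289.657578, 229.013310) px
  c2 = (223.935593, 136.181835) px
  c3 = (124.348295, 207.284966) px
Planar DLT: solve 8×8 A·h = b for H (H[2,2]=1):
  H  [+504.33687 +418.33847 +210.10445]
  H  [-339.85158 +534.23894 +218.55680]
  H  [+0.06834 +0.31455 +1.00000]
B = K⁻¹H; ‖b₁‖=0.848706, ‖b₂‖=0.848706; λ = 2/(‖b₁‖+‖b₂‖) = 1.178264, sign → tz>0 ⇒ λ=+1.178264
r₁ = λ·B[:,0] = (+0.79846,-0.59663,+0.08052); r₂ = λ·B[:,1] = (+0.53167,+0.76155,+0.37063)
r₃ = r₁×r₂ = (-0.28245,-0.25312,+0.92528); SVD([r₁ r₂ r₃]) → R = UVᵀ:
  R  [+0.79846 +0.53167 -0.28245]
  R  [-0.59663 +0.76155 -0.25312]
  R  [+0.08052 +0.37063 +0.92528]
t = (-0.15956, -0.05256, +1.17826) m
tr R = 2.485300; θ = arccos((tr R − 1)/2) = 0.733777 rad = 42.042°
axis k = ((R−Rᵀ)₃₂, (R−Rᵀ)₁₃, (R−Rᵀ)₂₁) / (2 sinθ) = (+0.465706, -0.271008, -0.842421)
rvec = θ·k = (+0.341725, -0.198860, -0.618149)

rvec=(0.3417, -0.1989, -0.6181) tvec=(-0.1596, -0.0526, 1.1783)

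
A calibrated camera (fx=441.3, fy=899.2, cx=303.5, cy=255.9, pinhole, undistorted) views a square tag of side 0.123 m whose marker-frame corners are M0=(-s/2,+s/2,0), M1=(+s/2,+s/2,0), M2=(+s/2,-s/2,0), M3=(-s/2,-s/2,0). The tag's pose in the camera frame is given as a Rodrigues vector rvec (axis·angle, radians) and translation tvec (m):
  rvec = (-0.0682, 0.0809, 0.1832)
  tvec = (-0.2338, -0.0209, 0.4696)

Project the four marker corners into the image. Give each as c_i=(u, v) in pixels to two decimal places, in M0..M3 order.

c0=(17.46, 310.12) c1=(126.35, 354.38) c2=(150.57, 120.99) c3=(42.83, 82.60)

Intrinsics K: fx=441.3, fy=899.2, cx=303.5, cy=255.9
Marker side s = 0.123 m; corners in marker frame (Z=0):
  M0 = (-0.0615, +0.0615, 0)
  M1 = (+0.0615, +0.0615, 0)
  M2 = (+0.0615, -0.0615, 0)
  M3 = (-0.0615, -0.0615, 0)
rvec = (-0.0682, 0.0809, 0.1832), |rvec| = θ = 0.21156 rad = 12.122°
Rodrigues: sinθ=0.20999, 1−cosθ=0.02230; R = I + sinθ·[k]× + (1−cosθ)·[k]×²:
    [+0.98002 -0.18458 +0.07407]
    [+0.17909 +0.98096 +0.07508]
    [-0.08652 -0.06031 +0.99442]
t = (-0.2338, -0.0209, 0.4696) m
M0: Pc = R·M0+t = (-0.30542, +0.02842, +0.47121); u = 441.3·(-0.30542)/0.47121 + 303.5 = 17.4647, v = 899.2·(+0.02842)/0.47121 + 255.9 = 310.1243
M1: Pc = R·M1+t = (-0.18488, +0.05044, +0.46057); u = 441.3·(-0.18488)/0.46057 + 303.5 = 126.3546, v = 899.2·(+0.05044)/0.46057 + 255.9 = 354.3835
M2: Pc = R·M2+t = (-0.16218, -0.07022, +0.46799); u = 441.3·(-0.16218)/0.46799 + 303.5 = 150.5717, v = 899.2·(-0.07022)/0.46799 + 255.9 = 120.9869
M3: Pc = R·M3+t = (-0.28272, -0.09224, +0.47863); u = 441.3·(-0.28272)/0.47863 + 303.5 = 42.8310, v = 899.2·(-0.09224)/0.47863 + 255.9 = 82.6031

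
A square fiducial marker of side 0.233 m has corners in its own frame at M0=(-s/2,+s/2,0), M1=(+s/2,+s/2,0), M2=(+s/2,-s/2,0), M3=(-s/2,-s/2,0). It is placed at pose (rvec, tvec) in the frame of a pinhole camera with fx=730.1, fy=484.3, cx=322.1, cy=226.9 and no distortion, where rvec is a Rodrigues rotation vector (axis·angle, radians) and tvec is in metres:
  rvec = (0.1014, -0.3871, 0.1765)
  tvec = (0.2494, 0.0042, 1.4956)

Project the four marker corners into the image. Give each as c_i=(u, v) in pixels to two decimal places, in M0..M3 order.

Intrinsics K: fx=730.1, fy=484.3, cx=322.1, cy=226.9
Marker side s = 0.233 m; corners in marker frame (Z=0):
  M0 = (-0.1165, +0.1165, 0)
  M1 = (+0.1165, +0.1165, 0)
  M2 = (+0.1165, -0.1165, 0)
  M3 = (-0.1165, -0.1165, 0)
rvec = (0.1014, -0.3871, 0.1765), |rvec| = θ = 0.43736 rad = 25.059°
Rodrigues: sinθ=0.42355, 1−cosθ=0.09413; R = I + sinθ·[k]× + (1−cosθ)·[k]×²:
    [+0.91093 -0.19024 -0.36607]
    [+0.15161 +0.97961 -0.13182]
    [+0.38368 +0.06458 +0.92120]
t = (0.2494, 0.0042, 1.4956) m
M0: Pc = R·M0+t = (+0.12111, +0.10066, +1.45842); u = 730.1·(+0.12111)/1.45842 + 322.1 = 382.7302, v = 484.3·(+0.10066)/1.45842 + 226.9 = 260.3269
M1: Pc = R·M1+t = (+0.33336, +0.13599, +1.54782); u = 730.1·(+0.33336)/1.54782 + 322.1 = 479.3445, v = 484.3·(+0.13599)/1.54782 + 226.9 = 269.4493
M2: Pc = R·M2+t = (+0.37769, -0.09226, +1.53278); u = 730.1·(+0.37769)/1.53278 + 322.1 = 502.0019, v = 484.3·(-0.09226)/1.53278 + 226.9 = 197.7487
M3: Pc = R·M3+t = (+0.16544, -0.12759, +1.44338); u = 730.1·(+0.16544)/1.44338 + 322.1 = 405.7838, v = 484.3·(-0.12759)/1.44338 + 226.9 = 184.0903

c0=(382.73, 260.33) c1=(479.34, 269.45) c2=(502.00, 197.75) c3=(405.78, 184.09)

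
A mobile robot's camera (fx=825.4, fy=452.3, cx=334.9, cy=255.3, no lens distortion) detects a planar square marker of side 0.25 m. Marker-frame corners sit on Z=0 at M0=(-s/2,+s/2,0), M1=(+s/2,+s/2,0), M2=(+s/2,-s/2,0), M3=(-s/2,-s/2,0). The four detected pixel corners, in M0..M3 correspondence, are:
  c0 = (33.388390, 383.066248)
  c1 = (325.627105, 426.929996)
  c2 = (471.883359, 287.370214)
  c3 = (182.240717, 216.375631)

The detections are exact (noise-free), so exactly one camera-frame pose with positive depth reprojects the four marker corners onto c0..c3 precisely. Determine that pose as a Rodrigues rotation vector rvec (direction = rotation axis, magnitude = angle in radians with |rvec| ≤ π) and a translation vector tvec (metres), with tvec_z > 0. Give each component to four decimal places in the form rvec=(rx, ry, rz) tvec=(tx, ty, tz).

Intrinsics K: fx=825.4, fy=452.3, cx=334.9, cy=255.3
Marker side s = 0.25 m; corners in marker frame (Z=0):
  M0 = (-0.1250, +0.1250, 0)
  M1 = (+0.1250, +0.1250, 0)
  M2 = (+0.1250, -0.1250, 0)
  M3 = (-0.1250, -0.1250, 0)
Detected image corners:
  c0 = (33.388390, 383.066248) px
  c1 = (325.627105, 426.929996) px
  c2 = (471.883359, 287.370214) px
  c3 = (182.240717, 216.375631) px
Planar DLT: solve 8×8 A·h = b for H (H[2,2]=1):
  H  [+1317.60907 -520.92806 +261.80864]
  H  [+427.13597 +697.72253 +333.21639]
  H  [+0.60671 +0.27201 +1.00000]
B = K⁻¹H; ‖b₁‖=1.597912, ‖b₂‖=1.597912; λ = 2/(‖b₁‖+‖b₂‖) = 0.625817, sign → tz>0 ⇒ λ=+0.625817
r₁ = λ·B[:,0] = (+0.84495,+0.37668,+0.37969); r₂ = λ·B[:,1] = (-0.46403,+0.86931,+0.17023)
r₃ = r₁×r₂ = (-0.26594,-0.32002,+0.90932); SVD([r₁ r₂ r₃]) → R = UVᵀ:
  R  [+0.84495 -0.46403 -0.26594]
  R  [+0.37668 +0.86931 -0.32002]
  R  [+0.37969 +0.17023 +0.90932]
t = (-0.05542, +0.10781, +0.62582) m
tr R = 2.623579; θ = arccos((tr R − 1)/2) = 0.623587 rad = 35.729°
axis k = ((R−Rᵀ)₃₂, (R−Rᵀ)₁₃, (R−Rᵀ)₂₁) / (2 sinθ) = (+0.419769, -0.552813, +0.719855)
rvec = θ·k = (+0.261762, -0.344727, +0.448892)

rvec=(0.2618, -0.3447, 0.4489) tvec=(-0.0554, 0.1078, 0.6258)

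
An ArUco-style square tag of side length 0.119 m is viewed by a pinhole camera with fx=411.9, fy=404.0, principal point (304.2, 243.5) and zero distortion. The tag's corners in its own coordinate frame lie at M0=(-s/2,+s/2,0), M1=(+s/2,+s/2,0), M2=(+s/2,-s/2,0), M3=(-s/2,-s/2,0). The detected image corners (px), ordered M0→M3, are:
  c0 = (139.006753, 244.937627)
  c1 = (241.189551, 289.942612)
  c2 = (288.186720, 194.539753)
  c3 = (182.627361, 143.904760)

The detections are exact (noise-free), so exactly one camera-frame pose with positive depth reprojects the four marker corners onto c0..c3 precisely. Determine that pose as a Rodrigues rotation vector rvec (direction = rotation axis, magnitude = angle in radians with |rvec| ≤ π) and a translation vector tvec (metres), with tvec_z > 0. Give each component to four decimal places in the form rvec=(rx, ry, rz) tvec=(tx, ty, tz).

Intrinsics K: fx=411.9, fy=404.0, cx=304.2, cy=243.5
Marker side s = 0.119 m; corners in marker frame (Z=0):
  M0 = (-0.0595, +0.0595, 0)
  M1 = (+0.0595, +0.0595, 0)
  M2 = (+0.0595, -0.0595, 0)
  M3 = (-0.0595, -0.0595, 0)
Detected image corners:
  c0 = (139.006753, 244.937627) px
  c1 = (241.189551, 289.942612) px
  c2 = (288.186720, 194.539753) px
  c3 = (182.627361, 143.904760) px
Planar DLT: solve 8×8 A·h = b for H (H[2,2]=1):
  H  [+933.71992 -296.18076 +213.10404]
  H  [+464.08226 +911.98814 +219.90514]
  H  [+0.28761 +0.39863 +1.00000]
B = K⁻¹H; ‖b₁‖=2.292342, ‖b₂‖=2.292342; λ = 2/(‖b₁‖+‖b₂‖) = 0.436235, sign → tz>0 ⇒ λ=+0.436235
r₁ = λ·B[:,0] = (+0.89622,+0.42549,+0.12547); r₂ = λ·B[:,1] = (-0.44211,+0.87994,+0.17390)
r₃ = r₁×r₂ = (-0.03641,-0.21132,+0.97674); SVD([r₁ r₂ r₃]) → R = UVᵀ:
  R  [+0.89622 -0.44211 -0.03641]
  R  [+0.42549 +0.87994 -0.21132]
  R  [+0.12547 +0.17390 +0.97674]
t = (-0.09648, -0.02548, +0.43624) m
tr R = 2.752907; θ = arccos((tr R − 1)/2) = 0.502350 rad = 28.783°
axis k = ((R−Rᵀ)₃₂, (R−Rᵀ)₁₃, (R−Rᵀ)₂₁) / (2 sinθ) = (+0.400025, -0.168104, +0.900955)
rvec = θ·k = (+0.200953, -0.084447, +0.452595)

rvec=(0.2010, -0.0844, 0.4526) tvec=(-0.0965, -0.0255, 0.4362)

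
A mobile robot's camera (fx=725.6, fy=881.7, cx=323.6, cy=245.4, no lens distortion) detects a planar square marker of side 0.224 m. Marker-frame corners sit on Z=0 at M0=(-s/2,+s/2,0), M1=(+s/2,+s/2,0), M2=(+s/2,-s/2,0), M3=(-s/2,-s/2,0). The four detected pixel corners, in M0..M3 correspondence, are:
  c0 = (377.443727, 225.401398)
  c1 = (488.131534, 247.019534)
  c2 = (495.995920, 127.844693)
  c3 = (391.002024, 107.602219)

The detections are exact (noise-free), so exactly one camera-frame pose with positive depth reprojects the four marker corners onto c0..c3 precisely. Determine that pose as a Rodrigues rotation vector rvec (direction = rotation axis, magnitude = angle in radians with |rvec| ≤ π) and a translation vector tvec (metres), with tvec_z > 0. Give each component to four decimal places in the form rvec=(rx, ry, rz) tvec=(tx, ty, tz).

rvec=(-0.3615, -0.0141, 0.1608) tvec=(0.2358, -0.1185, 1.4924)

Intrinsics K: fx=725.6, fy=881.7, cx=323.6, cy=245.4
Marker side s = 0.224 m; corners in marker frame (Z=0):
  M0 = (-0.1120, +0.1120, 0)
  M1 = (+0.1120, +0.1120, 0)
  M2 = (+0.1120, -0.1120, 0)
  M3 = (-0.1120, -0.1120, 0)
Detected image corners:
  c0 = (377.443727, 225.401398) px
  c1 = (488.131534, 247.019534) px
  c2 = (495.995920, 127.844693) px
  c3 = (391.002024, 107.602219) px
Planar DLT: solve 8×8 A·h = b for H (H[2,2]=1):
  H  [+476.70603 -151.54380 +438.22479]
  H  [+91.58457 +487.06732 +175.38461]
  H  [-0.01002 -0.23671 +1.00000]
B = K⁻¹H; ‖b₁‖=0.670069, ‖b₂‖=0.670069; λ = 2/(‖b₁‖+‖b₂‖) = 1.492383, sign → tz>0 ⇒ λ=+1.492383
r₁ = λ·B[:,0] = (+0.98714,+0.15918,-0.01495); r₂ = λ·B[:,1] = (-0.15415,+0.92274,-0.35326)
r₃ = r₁×r₂ = (-0.04244,+0.35102,+0.93541); SVD([r₁ r₂ r₃]) → R = UVᵀ:
  R  [+0.98714 -0.15415 -0.04244]
  R  [+0.15918 +0.92274 +0.35102]
  R  [-0.01495 -0.35326 +0.93541]
t = (+0.23576, -0.11851, +1.49238) m
tr R = 2.845284; θ = arccos((tr R − 1)/2) = 0.395920 rad = 22.685°
axis k = ((R−Rᵀ)₃₂, (R−Rᵀ)₁₃, (R−Rᵀ)₂₁) / (2 sinθ) = (-0.913080, -0.035633, +0.406221)
rvec = θ·k = (-0.361507, -0.014108, +0.160831)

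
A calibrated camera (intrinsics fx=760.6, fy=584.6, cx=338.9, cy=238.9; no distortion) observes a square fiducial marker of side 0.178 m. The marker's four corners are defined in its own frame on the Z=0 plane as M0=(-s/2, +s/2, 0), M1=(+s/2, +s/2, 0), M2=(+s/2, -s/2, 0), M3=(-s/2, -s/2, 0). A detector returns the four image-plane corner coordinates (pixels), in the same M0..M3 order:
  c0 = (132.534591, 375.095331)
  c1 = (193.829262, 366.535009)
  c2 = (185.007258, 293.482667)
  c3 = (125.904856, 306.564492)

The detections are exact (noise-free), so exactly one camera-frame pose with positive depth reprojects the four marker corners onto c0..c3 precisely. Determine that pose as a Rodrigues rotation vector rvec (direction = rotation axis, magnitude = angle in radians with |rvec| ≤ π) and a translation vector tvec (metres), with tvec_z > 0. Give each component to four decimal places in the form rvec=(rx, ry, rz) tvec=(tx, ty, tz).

rvec=(-0.1799, 0.6303, -0.2083) tvec=(-0.3500, 0.2425, 1.4736)

Intrinsics K: fx=760.6, fy=584.6, cx=338.9, cy=238.9
Marker side s = 0.178 m; corners in marker frame (Z=0):
  M0 = (-0.0890, +0.0890, 0)
  M1 = (+0.0890, +0.0890, 0)
  M2 = (+0.0890, -0.0890, 0)
  M3 = (-0.0890, -0.0890, 0)
Detected image corners:
  c0 = (132.534591, 375.095331) px
  c1 = (193.829262, 366.535009) px
  c2 = (185.007258, 293.482667) px
  c3 = (125.904856, 306.564492) px
Planar DLT: solve 8×8 A·h = b for H (H[2,2]=1):
  H  [+277.15469 +18.42158 +158.24063]
  H  [-189.29696 +345.11876 +335.11378]
  H  [-0.38259 -0.15549 +1.00000]
B = K⁻¹H; ‖b₁‖=0.678597, ‖b₂‖=0.678597; λ = 2/(‖b₁‖+‖b₂‖) = 1.473628, sign → tz>0 ⇒ λ=+1.473628
r₁ = λ·B[:,0] = (+0.78819,-0.24677,-0.56380); r₂ = λ·B[:,1] = (+0.13779,+0.96359,-0.22913)
r₃ = r₁×r₂ = (+0.59982,+0.10292,+0.79349); SVD([r₁ r₂ r₃]) → R = UVᵀ:
  R  [+0.78819 +0.13779 +0.59982]
  R  [-0.24677 +0.96359 +0.10292]
  R  [-0.56380 -0.22913 +0.79349]
t = (-0.35002, +0.24253, +1.47363) m
tr R = 2.545271; θ = arccos((tr R − 1)/2) = 0.687814 rad = 39.409°
axis k = ((R−Rᵀ)₃₂, (R−Rᵀ)₁₃, (R−Rᵀ)₂₁) / (2 sinθ) = (-0.261519, +0.916448, -0.302872)
rvec = θ·k = (-0.179877, +0.630346, -0.208320)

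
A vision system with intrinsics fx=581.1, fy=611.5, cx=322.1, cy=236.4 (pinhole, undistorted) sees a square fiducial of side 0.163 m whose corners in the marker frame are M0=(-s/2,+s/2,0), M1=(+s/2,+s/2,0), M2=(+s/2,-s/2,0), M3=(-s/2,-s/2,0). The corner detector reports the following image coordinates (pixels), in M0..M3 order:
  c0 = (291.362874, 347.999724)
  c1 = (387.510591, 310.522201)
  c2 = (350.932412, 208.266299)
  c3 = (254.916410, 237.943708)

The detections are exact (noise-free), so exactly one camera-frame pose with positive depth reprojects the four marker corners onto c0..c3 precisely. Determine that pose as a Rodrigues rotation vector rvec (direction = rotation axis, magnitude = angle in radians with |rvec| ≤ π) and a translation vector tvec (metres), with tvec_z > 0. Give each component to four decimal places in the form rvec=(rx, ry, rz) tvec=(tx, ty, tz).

rvec=(-0.2028, -0.3354, -0.3207) tvec=(0.0006, 0.0556, 0.8825)

Intrinsics K: fx=581.1, fy=611.5, cx=322.1, cy=236.4
Marker side s = 0.163 m; corners in marker frame (Z=0):
  M0 = (-0.0815, +0.0815, 0)
  M1 = (+0.0815, +0.0815, 0)
  M2 = (+0.0815, -0.0815, 0)
  M3 = (-0.0815, -0.0815, 0)
Detected image corners:
  c0 = (291.362874, 347.999724) px
  c1 = (387.510591, 310.522201) px
  c2 = (350.932412, 208.266299) px
  c3 = (254.916410, 237.943708) px
Planar DLT: solve 8×8 A·h = b for H (H[2,2]=1):
  H  [+717.93901 +172.48802 +322.50816]
  H  [-95.19968 +606.17532 +274.94162]
  H  [+0.40004 -0.16043 +1.00000]
B = K⁻¹H; ‖b₁‖=1.133144, ‖b₂‖=1.133144; λ = 2/(‖b₁‖+‖b₂‖) = 0.882501, sign → tz>0 ⇒ λ=+0.882501
r₁ = λ·B[:,0] = (+0.89463,-0.27387,+0.35304); r₂ = λ·B[:,1] = (+0.34043,+0.92955,-0.14158)
r₃ = r₁×r₂ = (-0.28939,+0.24685,+0.92484); SVD([r₁ r₂ r₃]) → R = UVᵀ:
  R  [+0.89463 +0.34043 -0.28939]
  R  [-0.27387 +0.92955 +0.24685]
  R  [+0.35304 -0.14158 +0.92484]
t = (+0.00062, +0.05562, +0.88250) m
tr R = 2.749015; θ = arccos((tr R − 1)/2) = 0.506377 rad = 29.013°
axis k = ((R−Rᵀ)₃₂, (R−Rᵀ)₁₃, (R−Rᵀ)₂₁) / (2 sinθ) = (-0.400428, -0.662277, -0.633282)
rvec = θ·k = (-0.202768, -0.335362, -0.320680)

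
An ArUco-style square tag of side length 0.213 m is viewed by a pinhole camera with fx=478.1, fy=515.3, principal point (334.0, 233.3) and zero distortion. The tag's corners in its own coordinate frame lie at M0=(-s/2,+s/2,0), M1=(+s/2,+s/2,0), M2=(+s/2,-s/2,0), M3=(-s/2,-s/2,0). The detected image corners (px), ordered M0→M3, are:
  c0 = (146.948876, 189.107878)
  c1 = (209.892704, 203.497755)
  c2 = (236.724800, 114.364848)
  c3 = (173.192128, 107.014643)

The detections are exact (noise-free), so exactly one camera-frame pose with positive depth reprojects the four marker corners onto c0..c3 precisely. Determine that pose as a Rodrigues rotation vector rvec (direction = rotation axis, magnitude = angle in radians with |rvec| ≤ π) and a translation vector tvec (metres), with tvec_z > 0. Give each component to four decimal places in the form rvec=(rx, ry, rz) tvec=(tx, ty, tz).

rvec=(-0.1960, 0.4433, 0.2410) tvec=(-0.3590, -0.1871, 1.1969)

Intrinsics K: fx=478.1, fy=515.3, cx=334.0, cy=233.3
Marker side s = 0.213 m; corners in marker frame (Z=0):
  M0 = (-0.1065, +0.1065, 0)
  M1 = (+0.1065, +0.1065, 0)
  M2 = (+0.1065, -0.1065, 0)
  M3 = (-0.1065, -0.1065, 0)
Detected image corners:
  c0 = (146.948876, 189.107878) px
  c1 = (209.892704, 203.497755) px
  c2 = (236.724800, 114.364848) px
  c3 = (173.192128, 107.014643) px
Planar DLT: solve 8×8 A·h = b for H (H[2,2]=1):
  H  [+225.64299 -146.06217 +190.59637]
  H  [-6.23172 +384.04725 +152.76912]
  H  [-0.37178 -0.11230 +1.00000]
B = K⁻¹H; ‖b₁‖=0.835459, ‖b₂‖=0.835459; λ = 2/(‖b₁‖+‖b₂‖) = 1.196947, sign → tz>0 ⇒ λ=+1.196947
r₁ = λ·B[:,0] = (+0.87579,+0.18700,-0.44500); r₂ = λ·B[:,1] = (-0.27177,+0.95293,-0.13442)
r₃ = r₁×r₂ = (+0.39892,+0.23866,+0.88538); SVD([r₁ r₂ r₃]) → R = UVᵀ:
  R  [+0.87579 -0.27177 +0.39892]
  R  [+0.18700 +0.95293 +0.23866]
  R  [-0.44500 -0.13442 +0.88538]
t = (-0.35902, -0.18706, +1.19695) m
tr R = 2.714099; θ = arccos((tr R − 1)/2) = 0.541280 rad = 31.013°
axis k = ((R−Rᵀ)₃₂, (R−Rᵀ)₁₃, (R−Rᵀ)₂₁) / (2 sinθ) = (-0.362048, +0.818972, +0.445204)
rvec = θ·k = (-0.195969, +0.443293, +0.240980)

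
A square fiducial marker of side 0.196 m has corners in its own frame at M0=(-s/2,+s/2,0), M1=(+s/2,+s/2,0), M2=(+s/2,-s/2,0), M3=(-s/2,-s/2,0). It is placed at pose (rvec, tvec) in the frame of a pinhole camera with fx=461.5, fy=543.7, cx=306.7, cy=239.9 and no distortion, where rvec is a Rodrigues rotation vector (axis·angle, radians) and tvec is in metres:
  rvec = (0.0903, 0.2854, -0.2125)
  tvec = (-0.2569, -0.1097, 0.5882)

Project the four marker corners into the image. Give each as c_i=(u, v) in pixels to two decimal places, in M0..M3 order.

Intrinsics K: fx=461.5, fy=543.7, cx=306.7, cy=239.9
Marker side s = 0.196 m; corners in marker frame (Z=0):
  M0 = (-0.0980, +0.0980, 0)
  M1 = (+0.0980, +0.0980, 0)
  M2 = (+0.0980, -0.0980, 0)
  M3 = (-0.0980, -0.0980, 0)
rvec = (0.0903, 0.2854, -0.2125), |rvec| = θ = 0.36710 rad = 21.033°
Rodrigues: sinθ=0.35891, 1−cosθ=0.06663; R = I + sinθ·[k]× + (1−cosθ)·[k]×²:
    [+0.93740 +0.22050 +0.26955]
    [-0.19502 +0.97364 -0.11827]
    [-0.28852 +0.05830 +0.95570]
t = (-0.2569, -0.1097, 0.5882) m
M0: Pc = R·M0+t = (-0.32716, +0.00483, +0.62219); u = 461.5·(-0.32716)/0.62219 + 306.7 = 64.0361, v = 543.7·(+0.00483)/0.62219 + 239.9 = 244.1196
M1: Pc = R·M1+t = (-0.14343, -0.03339, +0.56564); u = 461.5·(-0.14343)/0.56564 + 306.7 = 189.6803, v = 543.7·(-0.03339)/0.56564 + 239.9 = 207.8005
M2: Pc = R·M2+t = (-0.18664, -0.22423, +0.55421); u = 461.5·(-0.18664)/0.55421 + 306.7 = 151.2792, v = 543.7·(-0.22423)/0.55421 + 239.9 = 19.9242
M3: Pc = R·M3+t = (-0.37037, -0.18601, +0.61076); u = 461.5·(-0.37037)/0.61076 + 306.7 = 26.8397, v = 543.7·(-0.18601)/0.61076 + 239.9 = 74.3181

c0=(64.04, 244.12) c1=(189.68, 207.80) c2=(151.28, 19.92) c3=(26.84, 74.32)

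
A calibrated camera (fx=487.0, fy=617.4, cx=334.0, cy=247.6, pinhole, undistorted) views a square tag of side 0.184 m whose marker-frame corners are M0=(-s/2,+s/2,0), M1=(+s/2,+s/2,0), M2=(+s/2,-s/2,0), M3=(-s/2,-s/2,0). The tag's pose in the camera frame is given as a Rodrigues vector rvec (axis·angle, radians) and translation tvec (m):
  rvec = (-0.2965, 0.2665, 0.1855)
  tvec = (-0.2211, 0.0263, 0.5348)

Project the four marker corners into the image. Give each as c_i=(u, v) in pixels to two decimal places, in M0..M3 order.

c0=(36.07, 362.39) c1=(179.20, 407.82) c2=(230.00, 192.88) c3=(94.13, 170.47)

Intrinsics K: fx=487.0, fy=617.4, cx=334.0, cy=247.6
Marker side s = 0.184 m; corners in marker frame (Z=0):
  M0 = (-0.0920, +0.0920, 0)
  M1 = (+0.0920, +0.0920, 0)
  M2 = (+0.0920, -0.0920, 0)
  M3 = (-0.0920, -0.0920, 0)
rvec = (-0.2965, 0.2665, 0.1855), |rvec| = θ = 0.43971 rad = 25.194°
Rodrigues: sinθ=0.42568, 1−cosθ=0.09512; R = I + sinθ·[k]× + (1−cosθ)·[k]×²:
    [+0.94813 -0.21846 +0.23093]
    [+0.14070 +0.93982 +0.31136]
    [-0.28506 -0.26272 +0.92180]
t = (-0.2211, 0.0263, 0.5348) m
M0: Pc = R·M0+t = (-0.32843, +0.09982, +0.53686); u = 487.0·(-0.32843)/0.53686 + 334.0 = 36.0737, v = 617.4·(+0.09982)/0.53686 + 247.6 = 362.3943
M1: Pc = R·M1+t = (-0.15397, +0.12571, +0.48441); u = 487.0·(-0.15397)/0.48441 + 334.0 = 179.2050, v = 617.4·(+0.12571)/0.48441 + 247.6 = 407.8215
M2: Pc = R·M2+t = (-0.11377, -0.04722, +0.53274); u = 487.0·(-0.11377)/0.53274 + 334.0 = 229.9951, v = 617.4·(-0.04722)/0.53274 + 247.6 = 192.8783
M3: Pc = R·M3+t = (-0.28823, -0.07311, +0.58519); u = 487.0·(-0.28823)/0.58519 + 334.0 = 94.1348, v = 617.4·(-0.07311)/0.58519 + 247.6 = 170.4686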